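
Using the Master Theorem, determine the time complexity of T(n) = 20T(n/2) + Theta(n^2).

Master Theorem for T(n) = 20T(n/2) + O(n^2):

a = 20, b = 2, c = 2
log_b(a) = log_2(20) = 4.3219

Case 1: c = 2 < log_2(20) = 4.3219
T(n) = O(n^(log_2 20))

For T(n) = 20T(n/2) + O(n^2): log_2(20) = 4.3219. This is Case 1 of the Master Theorem (c < log_b(a), work dominated by leaves), giving O(n^(log_2 20)).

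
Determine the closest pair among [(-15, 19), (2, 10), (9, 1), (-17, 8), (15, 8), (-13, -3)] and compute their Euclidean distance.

Computing all pairwise distances among 6 points:

d((-15, 19), (2, 10)) = 19.2354
d((-15, 19), (9, 1)) = 30.0
d((-15, 19), (-17, 8)) = 11.1803
d((-15, 19), (15, 8)) = 31.9531
d((-15, 19), (-13, -3)) = 22.0907
d((2, 10), (9, 1)) = 11.4018
d((2, 10), (-17, 8)) = 19.105
d((2, 10), (15, 8)) = 13.1529
d((2, 10), (-13, -3)) = 19.8494
d((9, 1), (-17, 8)) = 26.9258
d((9, 1), (15, 8)) = 9.2195 <-- minimum
d((9, 1), (-13, -3)) = 22.3607
d((-17, 8), (15, 8)) = 32.0
d((-17, 8), (-13, -3)) = 11.7047
d((15, 8), (-13, -3)) = 30.0832

Closest pair: (9, 1) and (15, 8) with distance 9.2195

The closest pair is (9, 1) and (15, 8) with Euclidean distance 9.2195. For 6 points, brute-force pairwise comparison is shown above. For large n, the divide-and-conquer algorithm (sort by x, recurse on halves, check the dividing strip) achieves O(n log n).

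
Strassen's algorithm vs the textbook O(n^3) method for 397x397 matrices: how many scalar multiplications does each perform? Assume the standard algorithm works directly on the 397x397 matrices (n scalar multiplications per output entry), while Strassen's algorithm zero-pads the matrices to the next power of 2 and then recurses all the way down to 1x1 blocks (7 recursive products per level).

Matrix multiplication for 397x397 matrices:

Strassen's algorithm requires power-of-2 dimensions. Pad 397x397 to 512x512 (next power of 2).

Standard algorithm: 397^3 = 62570773 multiplications
Strassen's algorithm: 7^(log2(512)) = 7^9 = 40353607 multiplications
Savings: 62570773 - 40353607 = 22217166 multiplications

Standard: 62570773 multiplications (397^3). Strassen: 40353607 multiplications (7^9, after padding to 512x512). Strassen reduces 8 recursive multiplications to 7 at each level.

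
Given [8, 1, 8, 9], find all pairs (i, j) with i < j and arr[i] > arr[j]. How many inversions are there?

Finding inversions in [8, 1, 8, 9]:

(0, 1): arr[0]=8 > arr[1]=1

Total inversions: 1

The array has 1 inversion(s): (0,1). Each pair (i,j) satisfies i < j and arr[i] > arr[j].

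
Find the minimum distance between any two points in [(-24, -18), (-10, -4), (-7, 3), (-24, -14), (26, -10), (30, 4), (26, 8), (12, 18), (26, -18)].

Computing all pairwise distances among 9 points:

d((-24, -18), (-10, -4)) = 19.799
d((-24, -18), (-7, 3)) = 27.0185
d((-24, -18), (-24, -14)) = 4.0 <-- minimum
d((-24, -18), (26, -10)) = 50.636
d((-24, -18), (30, 4)) = 58.3095
d((-24, -18), (26, 8)) = 56.356
d((-24, -18), (12, 18)) = 50.9117
d((-24, -18), (26, -18)) = 50.0
d((-10, -4), (-7, 3)) = 7.6158
d((-10, -4), (-24, -14)) = 17.2047
d((-10, -4), (26, -10)) = 36.4966
d((-10, -4), (30, 4)) = 40.7922
d((-10, -4), (26, 8)) = 37.9473
d((-10, -4), (12, 18)) = 31.1127
d((-10, -4), (26, -18)) = 38.6264
d((-7, 3), (-24, -14)) = 24.0416
d((-7, 3), (26, -10)) = 35.4683
d((-7, 3), (30, 4)) = 37.0135
d((-7, 3), (26, 8)) = 33.3766
d((-7, 3), (12, 18)) = 24.2074
d((-7, 3), (26, -18)) = 39.1152
d((-24, -14), (26, -10)) = 50.1597
d((-24, -14), (30, 4)) = 56.921
d((-24, -14), (26, 8)) = 54.626
d((-24, -14), (12, 18)) = 48.1664
d((-24, -14), (26, -18)) = 50.1597
d((26, -10), (30, 4)) = 14.5602
d((26, -10), (26, 8)) = 18.0
d((26, -10), (12, 18)) = 31.305
d((26, -10), (26, -18)) = 8.0
d((30, 4), (26, 8)) = 5.6569
d((30, 4), (12, 18)) = 22.8035
d((30, 4), (26, -18)) = 22.3607
d((26, 8), (12, 18)) = 17.2047
d((26, 8), (26, -18)) = 26.0
d((12, 18), (26, -18)) = 38.6264

Closest pair: (-24, -18) and (-24, -14) with distance 4.0

The closest pair is (-24, -18) and (-24, -14) with Euclidean distance 4.0. For 9 points, brute-force pairwise comparison is shown above. For large n, the divide-and-conquer algorithm (sort by x, recurse on halves, check the dividing strip) achieves O(n log n).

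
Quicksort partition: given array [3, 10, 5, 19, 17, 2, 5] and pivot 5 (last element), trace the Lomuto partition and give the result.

Lomuto partition with pivot = 5:

Initial array: [3, 10, 5, 19, 17, 2, 5]

arr[0]=3 <= 5: swap with position 0, array becomes [3, 10, 5, 19, 17, 2, 5]
arr[1]=10 > 5: no swap
arr[2]=5 <= 5: swap with position 1, array becomes [3, 5, 10, 19, 17, 2, 5]
arr[3]=19 > 5: no swap
arr[4]=17 > 5: no swap
arr[5]=2 <= 5: swap with position 2, array becomes [3, 5, 2, 19, 17, 10, 5]

Place pivot at position 3: [3, 5, 2, 5, 17, 10, 19]
Pivot position: 3

After partitioning with pivot 5, the array becomes [3, 5, 2, 5, 17, 10, 19]. The pivot is placed at index 3. All elements to the left of the pivot are <= 5, and all elements to the right are > 5.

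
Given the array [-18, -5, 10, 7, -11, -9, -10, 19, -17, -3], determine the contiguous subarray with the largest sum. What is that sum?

Using Kadane's algorithm on [-18, -5, 10, 7, -11, -9, -10, 19, -17, -3]:

Scanning through the array:
Position 1 (value -5): max_ending_here = -5, max_so_far = -5
Position 2 (value 10): max_ending_here = 10, max_so_far = 10
Position 3 (value 7): max_ending_here = 17, max_so_far = 17
Position 4 (value -11): max_ending_here = 6, max_so_far = 17
Position 5 (value -9): max_ending_here = -3, max_so_far = 17
Position 6 (value -10): max_ending_here = -10, max_so_far = 17
Position 7 (value 19): max_ending_here = 19, max_so_far = 19
Position 8 (value -17): max_ending_here = 2, max_so_far = 19
Position 9 (value -3): max_ending_here = -1, max_so_far = 19

Maximum subarray: [19]
Maximum sum: 19

The maximum subarray is [19] with sum 19. This subarray runs from index 7 to index 7.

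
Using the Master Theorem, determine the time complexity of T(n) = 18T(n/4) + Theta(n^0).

Master Theorem for T(n) = 18T(n/4) + O(n^0):

a = 18, b = 4, c = 0
log_b(a) = log_4(18) = 2.0850

Case 1: c = 0 < log_4(18) = 2.0850
T(n) = O(n^(log_4 18))

For T(n) = 18T(n/4) + O(n^0): log_4(18) = 2.0850. This is Case 1 of the Master Theorem (c < log_b(a), work dominated by leaves), giving O(n^(log_4 18)).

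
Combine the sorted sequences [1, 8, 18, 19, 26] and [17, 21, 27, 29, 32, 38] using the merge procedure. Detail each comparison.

Merging process:

Compare 1 vs 17: take 1 from left. Merged: [1]
Compare 8 vs 17: take 8 from left. Merged: [1, 8]
Compare 18 vs 17: take 17 from right. Merged: [1, 8, 17]
Compare 18 vs 21: take 18 from left. Merged: [1, 8, 17, 18]
Compare 19 vs 21: take 19 from left. Merged: [1, 8, 17, 18, 19]
Compare 26 vs 21: take 21 from right. Merged: [1, 8, 17, 18, 19, 21]
Compare 26 vs 27: take 26 from left. Merged: [1, 8, 17, 18, 19, 21, 26]
Append remaining from right: [27, 29, 32, 38]. Merged: [1, 8, 17, 18, 19, 21, 26, 27, 29, 32, 38]

Final merged array: [1, 8, 17, 18, 19, 21, 26, 27, 29, 32, 38]
Total comparisons: 7

The merged array is [1, 8, 17, 18, 19, 21, 26, 27, 29, 32, 38], requiring 7 comparisons. The merge step runs in O(n) time where n is the total number of elements.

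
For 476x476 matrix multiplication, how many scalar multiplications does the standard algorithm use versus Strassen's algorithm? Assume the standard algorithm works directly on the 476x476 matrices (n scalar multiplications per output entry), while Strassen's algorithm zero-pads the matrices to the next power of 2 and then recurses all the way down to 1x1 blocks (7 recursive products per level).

Matrix multiplication for 476x476 matrices:

Strassen's algorithm requires power-of-2 dimensions. Pad 476x476 to 512x512 (next power of 2).

Standard algorithm: 476^3 = 107850176 multiplications
Strassen's algorithm: 7^(log2(512)) = 7^9 = 40353607 multiplications
Savings: 107850176 - 40353607 = 67496569 multiplications

Standard: 107850176 multiplications (476^3). Strassen: 40353607 multiplications (7^9, after padding to 512x512). Strassen reduces 8 recursive multiplications to 7 at each level.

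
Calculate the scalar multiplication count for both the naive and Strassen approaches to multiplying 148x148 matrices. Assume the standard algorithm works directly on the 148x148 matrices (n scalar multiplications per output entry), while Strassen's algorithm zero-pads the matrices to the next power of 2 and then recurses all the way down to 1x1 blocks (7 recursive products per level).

Matrix multiplication for 148x148 matrices:

Strassen's algorithm requires power-of-2 dimensions. Pad 148x148 to 256x256 (next power of 2).

Standard algorithm: 148^3 = 3241792 multiplications
Strassen's algorithm: 7^(log2(256)) = 7^8 = 5764801 multiplications
Difference: 3241792 - 5764801 = -2523009 (Strassen uses MORE here due to padding overhead — for small or just-over-power-of-2 n, padding can outweigh the per-level savings)

Standard: 3241792 multiplications (148^3). Strassen: 5764801 multiplications (7^8, after padding to 256x256). Strassen reduces 8 recursive multiplications to 7 at each level.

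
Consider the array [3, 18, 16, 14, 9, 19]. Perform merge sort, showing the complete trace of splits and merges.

Merge sort trace:

Split: [3, 18, 16, 14, 9, 19] -> [3, 18, 16] and [14, 9, 19]
  Split: [3, 18, 16] -> [3] and [18, 16]
    Split: [18, 16] -> [18] and [16]
    Merge: [18] + [16] -> [16, 18]
  Merge: [3] + [16, 18] -> [3, 16, 18]
  Split: [14, 9, 19] -> [14] and [9, 19]
    Split: [9, 19] -> [9] and [19]
    Merge: [9] + [19] -> [9, 19]
  Merge: [14] + [9, 19] -> [9, 14, 19]
Merge: [3, 16, 18] + [9, 14, 19] -> [3, 9, 14, 16, 18, 19]

Final sorted array: [3, 9, 14, 16, 18, 19]

The merge sort proceeds by recursively splitting the array and merging sorted halves.
After all merges, the sorted array is [3, 9, 14, 16, 18, 19].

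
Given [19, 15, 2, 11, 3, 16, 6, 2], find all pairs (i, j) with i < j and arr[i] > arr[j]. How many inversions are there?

Finding inversions in [19, 15, 2, 11, 3, 16, 6, 2]:

(0, 1): arr[0]=19 > arr[1]=15
(0, 2): arr[0]=19 > arr[2]=2
(0, 3): arr[0]=19 > arr[3]=11
(0, 4): arr[0]=19 > arr[4]=3
(0, 5): arr[0]=19 > arr[5]=16
(0, 6): arr[0]=19 > arr[6]=6
(0, 7): arr[0]=19 > arr[7]=2
(1, 2): arr[1]=15 > arr[2]=2
(1, 3): arr[1]=15 > arr[3]=11
(1, 4): arr[1]=15 > arr[4]=3
(1, 6): arr[1]=15 > arr[6]=6
(1, 7): arr[1]=15 > arr[7]=2
(3, 4): arr[3]=11 > arr[4]=3
(3, 6): arr[3]=11 > arr[6]=6
(3, 7): arr[3]=11 > arr[7]=2
(4, 7): arr[4]=3 > arr[7]=2
(5, 6): arr[5]=16 > arr[6]=6
(5, 7): arr[5]=16 > arr[7]=2
(6, 7): arr[6]=6 > arr[7]=2

Total inversions: 19

The array has 19 inversion(s): (0,1), (0,2), (0,3), (0,4), (0,5), (0,6), (0,7), (1,2), (1,3), (1,4), (1,6), (1,7), (3,4), (3,6), (3,7), (4,7), (5,6), (5,7), (6,7). Each pair (i,j) satisfies i < j and arr[i] > arr[j].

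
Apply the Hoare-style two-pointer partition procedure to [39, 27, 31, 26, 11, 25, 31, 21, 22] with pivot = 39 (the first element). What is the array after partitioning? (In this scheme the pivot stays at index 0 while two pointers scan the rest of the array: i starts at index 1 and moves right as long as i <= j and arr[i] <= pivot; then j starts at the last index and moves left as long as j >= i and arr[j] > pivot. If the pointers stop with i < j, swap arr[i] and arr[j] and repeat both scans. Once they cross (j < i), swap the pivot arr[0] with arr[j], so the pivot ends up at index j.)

Hoare-style two-pointer partition with pivot = 39:

Initial array: [39, 27, 31, 26, 11, 25, 31, 21, 22]

Pointers start at i = 1, j = 8.
i ends at 9, j ends at 8: the pointers have crossed (j < i), so scanning stops.

Swap pivot arr[0] with arr[8] to place pivot at position 8: [22, 27, 31, 26, 11, 25, 31, 21, 39]
Pivot position: 8

After partitioning with pivot 39, the array becomes [22, 27, 31, 26, 11, 25, 31, 21, 39]. The pivot is placed at index 8. All elements to the left of the pivot are <= 39, and all elements to the right are > 39.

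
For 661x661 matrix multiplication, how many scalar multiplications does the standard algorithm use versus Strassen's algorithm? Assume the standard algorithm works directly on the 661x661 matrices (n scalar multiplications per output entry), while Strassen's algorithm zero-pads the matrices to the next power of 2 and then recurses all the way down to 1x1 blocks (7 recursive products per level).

Matrix multiplication for 661x661 matrices:

Strassen's algorithm requires power-of-2 dimensions. Pad 661x661 to 1024x1024 (next power of 2).

Standard algorithm: 661^3 = 288804781 multiplications
Strassen's algorithm: 7^(log2(1024)) = 7^10 = 282475249 multiplications
Savings: 288804781 - 282475249 = 6329532 multiplications

Standard: 288804781 multiplications (661^3). Strassen: 282475249 multiplications (7^10, after padding to 1024x1024). Strassen reduces 8 recursive multiplications to 7 at each level.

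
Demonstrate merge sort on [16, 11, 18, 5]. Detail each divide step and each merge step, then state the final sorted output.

Merge sort trace:

Split: [16, 11, 18, 5] -> [16, 11] and [18, 5]
  Split: [16, 11] -> [16] and [11]
  Merge: [16] + [11] -> [11, 16]
  Split: [18, 5] -> [18] and [5]
  Merge: [18] + [5] -> [5, 18]
Merge: [11, 16] + [5, 18] -> [5, 11, 16, 18]

Final sorted array: [5, 11, 16, 18]

The merge sort proceeds by recursively splitting the array and merging sorted halves.
After all merges, the sorted array is [5, 11, 16, 18].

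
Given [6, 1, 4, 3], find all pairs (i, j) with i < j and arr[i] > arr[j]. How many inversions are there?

Finding inversions in [6, 1, 4, 3]:

(0, 1): arr[0]=6 > arr[1]=1
(0, 2): arr[0]=6 > arr[2]=4
(0, 3): arr[0]=6 > arr[3]=3
(2, 3): arr[2]=4 > arr[3]=3

Total inversions: 4

The array has 4 inversion(s): (0,1), (0,2), (0,3), (2,3). Each pair (i,j) satisfies i < j and arr[i] > arr[j].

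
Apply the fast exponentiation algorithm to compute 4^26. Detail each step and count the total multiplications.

Computing 4^26 by squaring (build up from 4^1; each line after the first costs one multiplication):

4^1 = 4
4^2 = (4^1)^2 = 4^2 = 16
4^3 = 4 * 4^2 = 4 * 16 = 64
4^6 = (4^3)^2 = 64^2 = 4096
4^12 = (4^6)^2 = 4096^2 = 16777216
4^13 = 4 * 4^12 = 4 * 16777216 = 67108864
4^26 = (4^13)^2 = 67108864^2 = 4503599627370496

Result: 4503599627370496
Multiplications needed: 6 (6 lines after 4^1)

4^26 = 4503599627370496. Using exponentiation by squaring, this requires 6 multiplications. The key idea: if the exponent is even, square the half-power; if odd, multiply by the base once.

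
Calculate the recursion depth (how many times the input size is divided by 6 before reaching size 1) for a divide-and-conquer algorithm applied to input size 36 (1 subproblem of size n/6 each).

For divide and conquer with division factor 6:

Problem sizes at each level:
Level 0: 36
Level 1: 6
Level 2: 1

The root is level 0 and the size-1 base case is level 2 (the tree spans levels 0 through 2, i.e. 3 levels counting the root), so the depth is the number of divisions: log_6(36) = 2

The recursion tree depth is log_6(36) = 2. At each level, the problem size is divided by 6, so it takes 2 divisions to reduce to a base case of size 1. The algorithm makes 1 recursive call at each level.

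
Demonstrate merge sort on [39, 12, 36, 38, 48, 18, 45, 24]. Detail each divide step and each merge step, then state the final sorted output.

Merge sort trace:

Split: [39, 12, 36, 38, 48, 18, 45, 24] -> [39, 12, 36, 38] and [48, 18, 45, 24]
  Split: [39, 12, 36, 38] -> [39, 12] and [36, 38]
    Split: [39, 12] -> [39] and [12]
    Merge: [39] + [12] -> [12, 39]
    Split: [36, 38] -> [36] and [38]
    Merge: [36] + [38] -> [36, 38]
  Merge: [12, 39] + [36, 38] -> [12, 36, 38, 39]
  Split: [48, 18, 45, 24] -> [48, 18] and [45, 24]
    Split: [48, 18] -> [48] and [18]
    Merge: [48] + [18] -> [18, 48]
    Split: [45, 24] -> [45] and [24]
    Merge: [45] + [24] -> [24, 45]
  Merge: [18, 48] + [24, 45] -> [18, 24, 45, 48]
Merge: [12, 36, 38, 39] + [18, 24, 45, 48] -> [12, 18, 24, 36, 38, 39, 45, 48]

Final sorted array: [12, 18, 24, 36, 38, 39, 45, 48]

The merge sort proceeds by recursively splitting the array and merging sorted halves.
After all merges, the sorted array is [12, 18, 24, 36, 38, 39, 45, 48].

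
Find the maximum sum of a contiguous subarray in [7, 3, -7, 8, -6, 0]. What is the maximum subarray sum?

Using Kadane's algorithm on [7, 3, -7, 8, -6, 0]:

Scanning through the array:
Position 1 (value 3): max_ending_here = 10, max_so_far = 10
Position 2 (value -7): max_ending_here = 3, max_so_far = 10
Position 3 (value 8): max_ending_here = 11, max_so_far = 11
Position 4 (value -6): max_ending_here = 5, max_so_far = 11
Position 5 (value 0): max_ending_here = 5, max_so_far = 11

Maximum subarray: [7, 3, -7, 8]
Maximum sum: 11

The maximum subarray is [7, 3, -7, 8] with sum 11. This subarray runs from index 0 to index 3.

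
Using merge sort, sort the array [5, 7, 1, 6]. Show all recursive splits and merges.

Merge sort trace:

Split: [5, 7, 1, 6] -> [5, 7] and [1, 6]
  Split: [5, 7] -> [5] and [7]
  Merge: [5] + [7] -> [5, 7]
  Split: [1, 6] -> [1] and [6]
  Merge: [1] + [6] -> [1, 6]
Merge: [5, 7] + [1, 6] -> [1, 5, 6, 7]

Final sorted array: [1, 5, 6, 7]

The merge sort proceeds by recursively splitting the array and merging sorted halves.
After all merges, the sorted array is [1, 5, 6, 7].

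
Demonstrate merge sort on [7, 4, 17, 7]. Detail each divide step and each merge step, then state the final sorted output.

Merge sort trace:

Split: [7, 4, 17, 7] -> [7, 4] and [17, 7]
  Split: [7, 4] -> [7] and [4]
  Merge: [7] + [4] -> [4, 7]
  Split: [17, 7] -> [17] and [7]
  Merge: [17] + [7] -> [7, 17]
Merge: [4, 7] + [7, 17] -> [4, 7, 7, 17]

Final sorted array: [4, 7, 7, 17]

The merge sort proceeds by recursively splitting the array and merging sorted halves.
After all merges, the sorted array is [4, 7, 7, 17].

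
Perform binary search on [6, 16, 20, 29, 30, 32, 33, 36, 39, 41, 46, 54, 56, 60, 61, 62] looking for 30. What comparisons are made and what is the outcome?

Binary search for 30 in [6, 16, 20, 29, 30, 32, 33, 36, 39, 41, 46, 54, 56, 60, 61, 62]:

lo=0, hi=15, mid=7, arr[mid]=36 -> 36 > 30, search left half
lo=0, hi=6, mid=3, arr[mid]=29 -> 29 < 30, search right half
lo=4, hi=6, mid=5, arr[mid]=32 -> 32 > 30, search left half
lo=4, hi=4, mid=4, arr[mid]=30 -> Found target at index 4!

Binary search finds 30 at index 4 after 4 comparisons. The search repeatedly halves the search space by comparing with the middle element.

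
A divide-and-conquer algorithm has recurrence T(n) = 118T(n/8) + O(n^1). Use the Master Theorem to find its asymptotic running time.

Master Theorem for T(n) = 118T(n/8) + O(n^1):

a = 118, b = 8, c = 1
log_b(a) = log_8(118) = 2.2942

Case 1: c = 1 < log_8(118) = 2.2942
T(n) = O(n^(log_8 118))

For T(n) = 118T(n/8) + O(n^1): log_8(118) = 2.2942. This is Case 1 of the Master Theorem (c < log_b(a), work dominated by leaves), giving O(n^(log_8 118)).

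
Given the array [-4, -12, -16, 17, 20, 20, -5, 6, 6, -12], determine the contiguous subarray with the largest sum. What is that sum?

Using Kadane's algorithm on [-4, -12, -16, 17, 20, 20, -5, 6, 6, -12]:

Scanning through the array:
Position 1 (value -12): max_ending_here = -12, max_so_far = -4
Position 2 (value -16): max_ending_here = -16, max_so_far = -4
Position 3 (value 17): max_ending_here = 17, max_so_far = 17
Position 4 (value 20): max_ending_here = 37, max_so_far = 37
Position 5 (value 20): max_ending_here = 57, max_so_far = 57
Position 6 (value -5): max_ending_here = 52, max_so_far = 57
Position 7 (value 6): max_ending_here = 58, max_so_far = 58
Position 8 (value 6): max_ending_here = 64, max_so_far = 64
Position 9 (value -12): max_ending_here = 52, max_so_far = 64

Maximum subarray: [17, 20, 20, -5, 6, 6]
Maximum sum: 64

The maximum subarray is [17, 20, 20, -5, 6, 6] with sum 64. This subarray runs from index 3 to index 8.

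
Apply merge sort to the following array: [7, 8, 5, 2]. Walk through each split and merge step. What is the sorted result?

Merge sort trace:

Split: [7, 8, 5, 2] -> [7, 8] and [5, 2]
  Split: [7, 8] -> [7] and [8]
  Merge: [7] + [8] -> [7, 8]
  Split: [5, 2] -> [5] and [2]
  Merge: [5] + [2] -> [2, 5]
Merge: [7, 8] + [2, 5] -> [2, 5, 7, 8]

Final sorted array: [2, 5, 7, 8]

The merge sort proceeds by recursively splitting the array and merging sorted halves.
After all merges, the sorted array is [2, 5, 7, 8].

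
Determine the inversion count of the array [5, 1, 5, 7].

Finding inversions in [5, 1, 5, 7]:

(0, 1): arr[0]=5 > arr[1]=1

Total inversions: 1

The array has 1 inversion(s): (0,1). Each pair (i,j) satisfies i < j and arr[i] > arr[j].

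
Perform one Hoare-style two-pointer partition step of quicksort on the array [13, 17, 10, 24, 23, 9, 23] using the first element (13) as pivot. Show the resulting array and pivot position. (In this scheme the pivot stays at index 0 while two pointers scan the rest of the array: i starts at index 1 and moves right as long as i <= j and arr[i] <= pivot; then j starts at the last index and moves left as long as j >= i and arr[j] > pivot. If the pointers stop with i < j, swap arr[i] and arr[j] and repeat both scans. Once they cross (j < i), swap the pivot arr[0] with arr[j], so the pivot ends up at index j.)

Hoare-style two-pointer partition with pivot = 13:

Initial array: [13, 17, 10, 24, 23, 9, 23]

Pointers start at i = 1, j = 6.
i stops at index 1 (arr[1]=17 > 13), j stops at index 5 (arr[5]=9 <= 13): swap arr[1] and arr[5], array becomes [13, 9, 10, 24, 23, 17, 23]
i ends at 3, j ends at 2: the pointers have crossed (j < i), so scanning stops.

Swap pivot arr[0] with arr[2] to place pivot at position 2: [10, 9, 13, 24, 23, 17, 23]
Pivot position: 2

After partitioning with pivot 13, the array becomes [10, 9, 13, 24, 23, 17, 23]. The pivot is placed at index 2. All elements to the left of the pivot are <= 13, and all elements to the right are > 13.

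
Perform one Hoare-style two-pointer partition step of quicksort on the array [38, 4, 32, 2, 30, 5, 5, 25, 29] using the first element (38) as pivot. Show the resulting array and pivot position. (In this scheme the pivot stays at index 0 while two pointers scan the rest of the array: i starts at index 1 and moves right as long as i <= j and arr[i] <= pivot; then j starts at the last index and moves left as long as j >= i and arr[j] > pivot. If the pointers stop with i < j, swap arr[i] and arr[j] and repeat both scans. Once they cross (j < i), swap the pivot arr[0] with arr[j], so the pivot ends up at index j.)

Hoare-style two-pointer partition with pivot = 38:

Initial array: [38, 4, 32, 2, 30, 5, 5, 25, 29]

Pointers start at i = 1, j = 8.
i ends at 9, j ends at 8: the pointers have crossed (j < i), so scanning stops.

Swap pivot arr[0] with arr[8] to place pivot at position 8: [29, 4, 32, 2, 30, 5, 5, 25, 38]
Pivot position: 8

After partitioning with pivot 38, the array becomes [29, 4, 32, 2, 30, 5, 5, 25, 38]. The pivot is placed at index 8. All elements to the left of the pivot are <= 38, and all elements to the right are > 38.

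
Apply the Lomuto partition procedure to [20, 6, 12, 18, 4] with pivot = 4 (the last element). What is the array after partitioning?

Lomuto partition with pivot = 4:

Initial array: [20, 6, 12, 18, 4]

arr[0]=20 > 4: no swap
arr[1]=6 > 4: no swap
arr[2]=12 > 4: no swap
arr[3]=18 > 4: no swap

Place pivot at position 0: [4, 6, 12, 18, 20]
Pivot position: 0

After partitioning with pivot 4, the array becomes [4, 6, 12, 18, 20]. The pivot is placed at index 0. All elements to the left of the pivot are <= 4, and all elements to the right are > 4.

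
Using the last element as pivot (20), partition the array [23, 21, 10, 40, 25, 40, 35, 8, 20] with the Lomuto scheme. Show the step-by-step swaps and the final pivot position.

Lomuto partition with pivot = 20:

Initial array: [23, 21, 10, 40, 25, 40, 35, 8, 20]

arr[0]=23 > 20: no swap
arr[1]=21 > 20: no swap
arr[2]=10 <= 20: swap with position 0, array becomes [10, 21, 23, 40, 25, 40, 35, 8, 20]
arr[3]=40 > 20: no swap
arr[4]=25 > 20: no swap
arr[5]=40 > 20: no swap
arr[6]=35 > 20: no swap
arr[7]=8 <= 20: swap with position 1, array becomes [10, 8, 23, 40, 25, 40, 35, 21, 20]

Place pivot at position 2: [10, 8, 20, 40, 25, 40, 35, 21, 23]
Pivot position: 2

After partitioning with pivot 20, the array becomes [10, 8, 20, 40, 25, 40, 35, 21, 23]. The pivot is placed at index 2. All elements to the left of the pivot are <= 20, and all elements to the right are > 20.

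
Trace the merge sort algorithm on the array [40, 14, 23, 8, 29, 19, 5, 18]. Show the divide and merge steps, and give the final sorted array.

Merge sort trace:

Split: [40, 14, 23, 8, 29, 19, 5, 18] -> [40, 14, 23, 8] and [29, 19, 5, 18]
  Split: [40, 14, 23, 8] -> [40, 14] and [23, 8]
    Split: [40, 14] -> [40] and [14]
    Merge: [40] + [14] -> [14, 40]
    Split: [23, 8] -> [23] and [8]
    Merge: [23] + [8] -> [8, 23]
  Merge: [14, 40] + [8, 23] -> [8, 14, 23, 40]
  Split: [29, 19, 5, 18] -> [29, 19] and [5, 18]
    Split: [29, 19] -> [29] and [19]
    Merge: [29] + [19] -> [19, 29]
    Split: [5, 18] -> [5] and [18]
    Merge: [5] + [18] -> [5, 18]
  Merge: [19, 29] + [5, 18] -> [5, 18, 19, 29]
Merge: [8, 14, 23, 40] + [5, 18, 19, 29] -> [5, 8, 14, 18, 19, 23, 29, 40]

Final sorted array: [5, 8, 14, 18, 19, 23, 29, 40]

The merge sort proceeds by recursively splitting the array and merging sorted halves.
After all merges, the sorted array is [5, 8, 14, 18, 19, 23, 29, 40].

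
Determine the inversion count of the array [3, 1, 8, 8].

Finding inversions in [3, 1, 8, 8]:

(0, 1): arr[0]=3 > arr[1]=1

Total inversions: 1

The array has 1 inversion(s): (0,1). Each pair (i,j) satisfies i < j and arr[i] > arr[j].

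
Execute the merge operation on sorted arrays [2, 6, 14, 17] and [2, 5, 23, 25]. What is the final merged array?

Merging process:

Compare 2 vs 2: take 2 from left. Merged: [2]
Compare 6 vs 2: take 2 from right. Merged: [2, 2]
Compare 6 vs 5: take 5 from right. Merged: [2, 2, 5]
Compare 6 vs 23: take 6 from left. Merged: [2, 2, 5, 6]
Compare 14 vs 23: take 14 from left. Merged: [2, 2, 5, 6, 14]
Compare 17 vs 23: take 17 from left. Merged: [2, 2, 5, 6, 14, 17]
Append remaining from right: [23, 25]. Merged: [2, 2, 5, 6, 14, 17, 23, 25]

Final merged array: [2, 2, 5, 6, 14, 17, 23, 25]
Total comparisons: 6

The merged array is [2, 2, 5, 6, 14, 17, 23, 25], requiring 6 comparisons. The merge step runs in O(n) time where n is the total number of elements.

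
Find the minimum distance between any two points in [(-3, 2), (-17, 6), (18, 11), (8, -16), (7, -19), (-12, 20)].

Computing all pairwise distances among 6 points:

d((-3, 2), (-17, 6)) = 14.5602
d((-3, 2), (18, 11)) = 22.8473
d((-3, 2), (8, -16)) = 21.095
d((-3, 2), (7, -19)) = 23.2594
d((-3, 2), (-12, 20)) = 20.1246
d((-17, 6), (18, 11)) = 35.3553
d((-17, 6), (8, -16)) = 33.3017
d((-17, 6), (7, -19)) = 34.6554
d((-17, 6), (-12, 20)) = 14.8661
d((18, 11), (8, -16)) = 28.7924
d((18, 11), (7, -19)) = 31.9531
d((18, 11), (-12, 20)) = 31.3209
d((8, -16), (7, -19)) = 3.1623 <-- minimum
d((8, -16), (-12, 20)) = 41.1825
d((7, -19), (-12, 20)) = 43.382

Closest pair: (8, -16) and (7, -19) with distance 3.1623

The closest pair is (8, -16) and (7, -19) with Euclidean distance 3.1623. For 6 points, brute-force pairwise comparison is shown above. For large n, the divide-and-conquer algorithm (sort by x, recurse on halves, check the dividing strip) achieves O(n log n).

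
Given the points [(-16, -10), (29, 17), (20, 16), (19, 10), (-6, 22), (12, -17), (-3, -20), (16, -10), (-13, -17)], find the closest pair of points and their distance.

Computing all pairwise distances among 9 points:

d((-16, -10), (29, 17)) = 52.4786
d((-16, -10), (20, 16)) = 44.4072
d((-16, -10), (19, 10)) = 40.3113
d((-16, -10), (-6, 22)) = 33.5261
d((-16, -10), (12, -17)) = 28.8617
d((-16, -10), (-3, -20)) = 16.4012
d((-16, -10), (16, -10)) = 32.0
d((-16, -10), (-13, -17)) = 7.6158
d((29, 17), (20, 16)) = 9.0554
d((29, 17), (19, 10)) = 12.2066
d((29, 17), (-6, 22)) = 35.3553
d((29, 17), (12, -17)) = 38.0132
d((29, 17), (-3, -20)) = 48.9183
d((29, 17), (16, -10)) = 29.9666
d((29, 17), (-13, -17)) = 54.037
d((20, 16), (19, 10)) = 6.0828 <-- minimum
d((20, 16), (-6, 22)) = 26.6833
d((20, 16), (12, -17)) = 33.9559
d((20, 16), (-3, -20)) = 42.72
d((20, 16), (16, -10)) = 26.3059
d((20, 16), (-13, -17)) = 46.669
d((19, 10), (-6, 22)) = 27.7308
d((19, 10), (12, -17)) = 27.8927
d((19, 10), (-3, -20)) = 37.2022
d((19, 10), (16, -10)) = 20.2237
d((19, 10), (-13, -17)) = 41.8688
d((-6, 22), (12, -17)) = 42.9535
d((-6, 22), (-3, -20)) = 42.107
d((-6, 22), (16, -10)) = 38.833
d((-6, 22), (-13, -17)) = 39.6232
d((12, -17), (-3, -20)) = 15.2971
d((12, -17), (16, -10)) = 8.0623
d((12, -17), (-13, -17)) = 25.0
d((-3, -20), (16, -10)) = 21.4709
d((-3, -20), (-13, -17)) = 10.4403
d((16, -10), (-13, -17)) = 29.8329

Closest pair: (20, 16) and (19, 10) with distance 6.0828

The closest pair is (20, 16) and (19, 10) with Euclidean distance 6.0828. For 9 points, brute-force pairwise comparison is shown above. For large n, the divide-and-conquer algorithm (sort by x, recurse on halves, check the dividing strip) achieves O(n log n).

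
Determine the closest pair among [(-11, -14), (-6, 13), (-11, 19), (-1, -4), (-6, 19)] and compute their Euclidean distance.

Computing all pairwise distances among 5 points:

d((-11, -14), (-6, 13)) = 27.4591
d((-11, -14), (-11, 19)) = 33.0
d((-11, -14), (-1, -4)) = 14.1421
d((-11, -14), (-6, 19)) = 33.3766
d((-6, 13), (-11, 19)) = 7.8102
d((-6, 13), (-1, -4)) = 17.72
d((-6, 13), (-6, 19)) = 6.0
d((-11, 19), (-1, -4)) = 25.0799
d((-11, 19), (-6, 19)) = 5.0 <-- minimum
d((-1, -4), (-6, 19)) = 23.5372

Closest pair: (-11, 19) and (-6, 19) with distance 5.0

The closest pair is (-11, 19) and (-6, 19) with Euclidean distance 5.0. For 5 points, brute-force pairwise comparison is shown above. For large n, the divide-and-conquer algorithm (sort by x, recurse on halves, check the dividing strip) achieves O(n log n).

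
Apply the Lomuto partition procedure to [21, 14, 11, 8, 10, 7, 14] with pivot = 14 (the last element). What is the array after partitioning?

Lomuto partition with pivot = 14:

Initial array: [21, 14, 11, 8, 10, 7, 14]

arr[0]=21 > 14: no swap
arr[1]=14 <= 14: swap with position 0, array becomes [14, 21, 11, 8, 10, 7, 14]
arr[2]=11 <= 14: swap with position 1, array becomes [14, 11, 21, 8, 10, 7, 14]
arr[3]=8 <= 14: swap with position 2, array becomes [14, 11, 8, 21, 10, 7, 14]
arr[4]=10 <= 14: swap with position 3, array becomes [14, 11, 8, 10, 21, 7, 14]
arr[5]=7 <= 14: swap with position 4, array becomes [14, 11, 8, 10, 7, 21, 14]

Place pivot at position 5: [14, 11, 8, 10, 7, 14, 21]
Pivot position: 5

After partitioning with pivot 14, the array becomes [14, 11, 8, 10, 7, 14, 21]. The pivot is placed at index 5. All elements to the left of the pivot are <= 14, and all elements to the right are > 14.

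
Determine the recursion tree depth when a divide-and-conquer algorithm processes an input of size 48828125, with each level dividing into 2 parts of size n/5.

For divide and conquer with division factor 5:

Problem sizes at each level:
Level 0: 48828125
Level 1: 9765625
Level 2: 1953125
Level 3: 390625
Level 4: 78125
Level 5: 15625
Level 6: 3125
Level 7: 625
Level 8: 125
Level 9: 25
Level 10: 5
Level 11: 1

The root is level 0 and the size-1 base case is level 11 (the tree spans levels 0 through 11, i.e. 12 levels counting the root), so the depth is the number of divisions: log_5(48828125) = 11

The recursion tree depth is log_5(48828125) = 11. At each level, the problem size is divided by 5, so it takes 11 divisions to reduce to a base case of size 1. The algorithm makes 2 recursive calls at each level.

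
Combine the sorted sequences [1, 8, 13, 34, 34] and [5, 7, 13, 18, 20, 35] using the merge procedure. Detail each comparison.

Merging process:

Compare 1 vs 5: take 1 from left. Merged: [1]
Compare 8 vs 5: take 5 from right. Merged: [1, 5]
Compare 8 vs 7: take 7 from right. Merged: [1, 5, 7]
Compare 8 vs 13: take 8 from left. Merged: [1, 5, 7, 8]
Compare 13 vs 13: take 13 from left. Merged: [1, 5, 7, 8, 13]
Compare 34 vs 13: take 13 from right. Merged: [1, 5, 7, 8, 13, 13]
Compare 34 vs 18: take 18 from right. Merged: [1, 5, 7, 8, 13, 13, 18]
Compare 34 vs 20: take 20 from right. Merged: [1, 5, 7, 8, 13, 13, 18, 20]
Compare 34 vs 35: take 34 from left. Merged: [1, 5, 7, 8, 13, 13, 18, 20, 34]
Compare 34 vs 35: take 34 from left. Merged: [1, 5, 7, 8, 13, 13, 18, 20, 34, 34]
Append remaining from right: [35]. Merged: [1, 5, 7, 8, 13, 13, 18, 20, 34, 34, 35]

Final merged array: [1, 5, 7, 8, 13, 13, 18, 20, 34, 34, 35]
Total comparisons: 10

The merged array is [1, 5, 7, 8, 13, 13, 18, 20, 34, 34, 35], requiring 10 comparisons. The merge step runs in O(n) time where n is the total number of elements.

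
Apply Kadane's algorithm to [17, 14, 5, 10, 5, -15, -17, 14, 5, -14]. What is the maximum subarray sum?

Using Kadane's algorithm on [17, 14, 5, 10, 5, -15, -17, 14, 5, -14]:

Scanning through the array:
Position 1 (value 14): max_ending_here = 31, max_so_far = 31
Position 2 (value 5): max_ending_here = 36, max_so_far = 36
Position 3 (value 10): max_ending_here = 46, max_so_far = 46
Position 4 (value 5): max_ending_here = 51, max_so_far = 51
Position 5 (value -15): max_ending_here = 36, max_so_far = 51
Position 6 (value -17): max_ending_here = 19, max_so_far = 51
Position 7 (value 14): max_ending_here = 33, max_so_far = 51
Position 8 (value 5): max_ending_here = 38, max_so_far = 51
Position 9 (value -14): max_ending_here = 24, max_so_far = 51

Maximum subarray: [17, 14, 5, 10, 5]
Maximum sum: 51

The maximum subarray is [17, 14, 5, 10, 5] with sum 51. This subarray runs from index 0 to index 4.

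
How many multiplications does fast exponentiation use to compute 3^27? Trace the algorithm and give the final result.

Computing 3^27 by squaring (build up from 3^1; each line after the first costs one multiplication):

3^1 = 3
3^2 = (3^1)^2 = 3^2 = 9
3^3 = 3 * 3^2 = 3 * 9 = 27
3^6 = (3^3)^2 = 27^2 = 729
3^12 = (3^6)^2 = 729^2 = 531441
3^13 = 3 * 3^12 = 3 * 531441 = 1594323
3^26 = (3^13)^2 = 1594323^2 = 2541865828329
3^27 = 3 * 3^26 = 3 * 2541865828329 = 7625597484987

Result: 7625597484987
Multiplications needed: 7 (7 lines after 3^1)

3^27 = 7625597484987. Using exponentiation by squaring, this requires 7 multiplications. The key idea: if the exponent is even, square the half-power; if odd, multiply by the base once.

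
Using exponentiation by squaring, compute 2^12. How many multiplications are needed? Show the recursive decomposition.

Computing 2^12 by squaring (build up from 2^1; each line after the first costs one multiplication):

2^1 = 2
2^2 = (2^1)^2 = 2^2 = 4
2^3 = 2 * 2^2 = 2 * 4 = 8
2^6 = (2^3)^2 = 8^2 = 64
2^12 = (2^6)^2 = 64^2 = 4096

Result: 4096
Multiplications needed: 4 (4 lines after 2^1)

2^12 = 4096. Using exponentiation by squaring, this requires 4 multiplications. The key idea: if the exponent is even, square the half-power; if odd, multiply by the base once.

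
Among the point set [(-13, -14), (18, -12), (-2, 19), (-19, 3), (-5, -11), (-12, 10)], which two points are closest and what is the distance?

Computing all pairwise distances among 6 points:

d((-13, -14), (18, -12)) = 31.0644
d((-13, -14), (-2, 19)) = 34.7851
d((-13, -14), (-19, 3)) = 18.0278
d((-13, -14), (-5, -11)) = 8.544 <-- minimum
d((-13, -14), (-12, 10)) = 24.0208
d((18, -12), (-2, 19)) = 36.8917
d((18, -12), (-19, 3)) = 39.9249
d((18, -12), (-5, -11)) = 23.0217
d((18, -12), (-12, 10)) = 37.2022
d((-2, 19), (-19, 3)) = 23.3452
d((-2, 19), (-5, -11)) = 30.1496
d((-2, 19), (-12, 10)) = 13.4536
d((-19, 3), (-5, -11)) = 19.799
d((-19, 3), (-12, 10)) = 9.8995
d((-5, -11), (-12, 10)) = 22.1359

Closest pair: (-13, -14) and (-5, -11) with distance 8.544

The closest pair is (-13, -14) and (-5, -11) with Euclidean distance 8.544. For 6 points, brute-force pairwise comparison is shown above. For large n, the divide-and-conquer algorithm (sort by x, recurse on halves, check the dividing strip) achieves O(n log n).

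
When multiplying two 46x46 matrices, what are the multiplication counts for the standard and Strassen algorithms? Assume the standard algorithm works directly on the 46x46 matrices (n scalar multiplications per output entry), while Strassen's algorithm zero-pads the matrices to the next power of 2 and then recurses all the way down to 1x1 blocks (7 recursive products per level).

Matrix multiplication for 46x46 matrices:

Strassen's algorithm requires power-of-2 dimensions. Pad 46x46 to 64x64 (next power of 2).

Standard algorithm: 46^3 = 97336 multiplications
Strassen's algorithm: 7^(log2(64)) = 7^6 = 117649 multiplications
Difference: 97336 - 117649 = -20313 (Strassen uses MORE here due to padding overhead — for small or just-over-power-of-2 n, padding can outweigh the per-level savings)

Standard: 97336 multiplications (46^3). Strassen: 117649 multiplications (7^6, after padding to 64x64). Strassen reduces 8 recursive multiplications to 7 at each level.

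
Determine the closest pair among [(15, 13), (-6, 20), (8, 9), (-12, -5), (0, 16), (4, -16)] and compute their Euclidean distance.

Computing all pairwise distances among 6 points:

d((15, 13), (-6, 20)) = 22.1359
d((15, 13), (8, 9)) = 8.0623
d((15, 13), (-12, -5)) = 32.45
d((15, 13), (0, 16)) = 15.2971
d((15, 13), (4, -16)) = 31.0161
d((-6, 20), (8, 9)) = 17.8045
d((-6, 20), (-12, -5)) = 25.7099
d((-6, 20), (0, 16)) = 7.2111 <-- minimum
d((-6, 20), (4, -16)) = 37.3631
d((8, 9), (-12, -5)) = 24.4131
d((8, 9), (0, 16)) = 10.6301
d((8, 9), (4, -16)) = 25.318
d((-12, -5), (0, 16)) = 24.1868
d((-12, -5), (4, -16)) = 19.4165
d((0, 16), (4, -16)) = 32.249

Closest pair: (-6, 20) and (0, 16) with distance 7.2111

The closest pair is (-6, 20) and (0, 16) with Euclidean distance 7.2111. For 6 points, brute-force pairwise comparison is shown above. For large n, the divide-and-conquer algorithm (sort by x, recurse on halves, check the dividing strip) achieves O(n log n).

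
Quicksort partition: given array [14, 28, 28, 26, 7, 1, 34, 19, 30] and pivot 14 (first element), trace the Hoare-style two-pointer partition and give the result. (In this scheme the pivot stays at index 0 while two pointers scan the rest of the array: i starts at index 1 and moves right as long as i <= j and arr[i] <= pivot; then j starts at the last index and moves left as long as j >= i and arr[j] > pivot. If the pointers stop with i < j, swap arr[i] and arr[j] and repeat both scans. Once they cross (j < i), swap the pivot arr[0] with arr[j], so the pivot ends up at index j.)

Hoare-style two-pointer partition with pivot = 14:

Initial array: [14, 28, 28, 26, 7, 1, 34, 19, 30]

Pointers start at i = 1, j = 8.
i stops at index 1 (arr[1]=28 > 14), j stops at index 5 (arr[5]=1 <= 14): swap arr[1] and arr[5], array becomes [14, 1, 28, 26, 7, 28, 34, 19, 30]
i stops at index 2 (arr[2]=28 > 14), j stops at index 4 (arr[4]=7 <= 14): swap arr[2] and arr[4], array becomes [14, 1, 7, 26, 28, 28, 34, 19, 30]
i ends at 3, j ends at 2: the pointers have crossed (j < i), so scanning stops.

Swap pivot arr[0] with arr[2] to place pivot at position 2: [7, 1, 14, 26, 28, 28, 34, 19, 30]
Pivot position: 2

After partitioning with pivot 14, the array becomes [7, 1, 14, 26, 28, 28, 34, 19, 30]. The pivot is placed at index 2. All elements to the left of the pivot are <= 14, and all elements to the right are > 14.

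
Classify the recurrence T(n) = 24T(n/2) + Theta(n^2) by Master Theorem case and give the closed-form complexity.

Master Theorem for T(n) = 24T(n/2) + O(n^2):

a = 24, b = 2, c = 2
log_b(a) = log_2(24) = 4.5850

Case 1: c = 2 < log_2(24) = 4.5850
T(n) = O(n^(log_2 24))

For T(n) = 24T(n/2) + O(n^2): log_2(24) = 4.5850. This is Case 1 of the Master Theorem (c < log_b(a), work dominated by leaves), giving O(n^(log_2 24)).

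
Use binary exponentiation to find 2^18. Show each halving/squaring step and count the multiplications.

Computing 2^18 by squaring (build up from 2^1; each line after the first costs one multiplication):

2^1 = 2
2^2 = (2^1)^2 = 2^2 = 4
2^4 = (2^2)^2 = 4^2 = 16
2^8 = (2^4)^2 = 16^2 = 256
2^9 = 2 * 2^8 = 2 * 256 = 512
2^18 = (2^9)^2 = 512^2 = 262144

Result: 262144
Multiplications needed: 5 (5 lines after 2^1)

2^18 = 262144. Using exponentiation by squaring, this requires 5 multiplications. The key idea: if the exponent is even, square the half-power; if odd, multiply by the base once.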